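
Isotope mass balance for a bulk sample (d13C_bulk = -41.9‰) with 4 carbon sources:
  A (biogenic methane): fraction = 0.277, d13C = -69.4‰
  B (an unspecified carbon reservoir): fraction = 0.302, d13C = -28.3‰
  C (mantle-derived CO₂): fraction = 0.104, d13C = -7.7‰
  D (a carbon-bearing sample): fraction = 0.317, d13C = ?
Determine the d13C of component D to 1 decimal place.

-42.0‰

Isotope mass balance: δ_bulk = Σ fᵢ·δᵢ.
-41.9 = 0.277×(-69.4) + 0.302×(-28.3) + 0.104×(-7.7) + 0.317×δ_D
0.317·δ_D = -41.9 − (-28.571) = -13.329
δ_D = -13.329 / 0.317 = -42.05‰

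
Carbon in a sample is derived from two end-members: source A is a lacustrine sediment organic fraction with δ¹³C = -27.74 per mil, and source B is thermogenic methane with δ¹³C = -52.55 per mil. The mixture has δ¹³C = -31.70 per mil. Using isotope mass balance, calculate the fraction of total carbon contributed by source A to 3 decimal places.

0.840

δ_mix = f_A·δ_A + (1 − f_A)·δ_B  ⇒  f_A = (δ_mix − δ_B)/(δ_A − δ_B)
f_A = (-31.70 − (-52.55)) / (-27.74 − (-52.55))
f_A = 20.85 / 24.81 = 0.8404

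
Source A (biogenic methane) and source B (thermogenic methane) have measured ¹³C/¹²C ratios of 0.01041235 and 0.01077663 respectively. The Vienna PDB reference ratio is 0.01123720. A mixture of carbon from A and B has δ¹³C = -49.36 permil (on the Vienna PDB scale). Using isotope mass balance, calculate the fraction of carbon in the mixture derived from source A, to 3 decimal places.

δ_A = (0.01041235/0.01123720 − 1)×1000 = (0.926596 − 1)×1000 = -73.404 permil
δ_B = (0.01077663/0.01123720 − 1)×1000 = (0.959014 − 1)×1000 = -40.986 permil
f_A = (δ_mix − δ_B)/(δ_A − δ_B) = (-49.36 − (-40.986))/(-73.404 − (-40.986))
f_A = -8.374 / -32.417 = 0.2583

0.258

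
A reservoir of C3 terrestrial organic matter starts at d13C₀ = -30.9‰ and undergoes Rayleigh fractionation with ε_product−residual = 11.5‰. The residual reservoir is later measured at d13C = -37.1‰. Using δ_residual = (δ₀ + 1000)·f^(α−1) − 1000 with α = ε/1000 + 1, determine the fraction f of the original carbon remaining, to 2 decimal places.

α − 1 = ε/1000 = 0.0115
(δ_res + 1000)/(δ₀ + 1000) = (-37.1 + 1000)/(-30.9 + 1000) = 962.9/969.1 = 0.993602
f = 0.993602^(1/0.0115) = exp(ln(0.993602)/0.0115) = exp(-0.00642/0.0115)
f = exp(-0.5581) = 0.5723

0.57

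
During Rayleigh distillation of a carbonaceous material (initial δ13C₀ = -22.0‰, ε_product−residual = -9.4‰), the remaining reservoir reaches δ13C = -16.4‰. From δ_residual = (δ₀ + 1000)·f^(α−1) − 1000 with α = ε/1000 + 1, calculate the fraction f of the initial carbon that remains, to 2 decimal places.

0.54

α − 1 = ε/1000 = -0.0094
(δ_res + 1000)/(δ₀ + 1000) = (-16.4 + 1000)/(-22.0 + 1000) = 983.6/978.0 = 1.005726
f = 1.005726^(1/-0.0094) = exp(ln(1.005726)/-0.0094) = exp(0.00571/-0.0094)
f = exp(-0.6074) = 0.5448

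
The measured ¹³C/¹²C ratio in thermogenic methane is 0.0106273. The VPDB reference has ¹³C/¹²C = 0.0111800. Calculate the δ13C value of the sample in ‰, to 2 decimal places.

δ13C = (R_sample / R_standard − 1) × 1000
R_sample / R_standard = 0.0106273 / 0.0111800 = 0.950564
δ13C = (0.950564 − 1) × 1000 = -49.436‰

-49.44‰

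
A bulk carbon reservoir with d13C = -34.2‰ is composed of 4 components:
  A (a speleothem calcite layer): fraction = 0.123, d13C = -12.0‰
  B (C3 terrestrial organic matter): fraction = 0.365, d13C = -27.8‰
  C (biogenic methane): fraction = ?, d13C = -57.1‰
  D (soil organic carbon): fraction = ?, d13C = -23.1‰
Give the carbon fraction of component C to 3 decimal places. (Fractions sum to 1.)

0.316

Let f_C and f_D be the unknown fractions; fractions sum to 1 so f_C + f_D = 0.512.
Mass balance: Σ fᵢ·δᵢ = δ_bulk ⇒ f_C·(-57.1) + f_D·(-23.1) = -34.2 − (-11.623) = -22.577
Substitute f_D = 0.512 − f_C:
f_C·(-57.1 − -23.1) = -22.577 − 0.512×(-23.1) = -10.750
f_C = -10.750 / -34.0 = 0.3162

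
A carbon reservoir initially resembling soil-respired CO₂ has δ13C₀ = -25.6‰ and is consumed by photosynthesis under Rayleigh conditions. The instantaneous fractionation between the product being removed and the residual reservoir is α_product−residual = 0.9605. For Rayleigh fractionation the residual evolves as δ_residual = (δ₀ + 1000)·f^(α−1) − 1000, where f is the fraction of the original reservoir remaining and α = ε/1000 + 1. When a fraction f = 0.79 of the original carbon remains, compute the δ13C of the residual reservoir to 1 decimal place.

-16.5‰

Rayleigh residual: δ_res = (δ₀ + 1000)·f^(α−1) − 1000
α − 1 = -0.03950
f^(α−1) = 0.79^(-0.03950) = 1.009355
δ_res = (-25.6 + 1000) × 1.009355 − 1000 = 983.515 − 1000 = -16.48‰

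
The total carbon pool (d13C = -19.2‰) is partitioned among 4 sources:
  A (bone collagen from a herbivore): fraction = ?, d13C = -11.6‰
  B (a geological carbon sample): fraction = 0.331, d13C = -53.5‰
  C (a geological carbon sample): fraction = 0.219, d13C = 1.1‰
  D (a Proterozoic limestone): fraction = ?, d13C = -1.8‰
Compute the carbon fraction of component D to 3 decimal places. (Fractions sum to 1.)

Let f_D and f_A be the unknown fractions; fractions sum to 1 so f_D + f_A = 0.450.
Mass balance: Σ fᵢ·δᵢ = δ_bulk ⇒ f_D·(-1.8) + f_A·(-11.6) = -19.2 − (-17.468) = -1.732
Substitute f_A = 0.450 − f_D:
f_D·(-1.8 − -11.6) = -1.732 − 0.450×(-11.6) = 3.488
f_D = 3.488 / 9.8 = 0.3559

0.356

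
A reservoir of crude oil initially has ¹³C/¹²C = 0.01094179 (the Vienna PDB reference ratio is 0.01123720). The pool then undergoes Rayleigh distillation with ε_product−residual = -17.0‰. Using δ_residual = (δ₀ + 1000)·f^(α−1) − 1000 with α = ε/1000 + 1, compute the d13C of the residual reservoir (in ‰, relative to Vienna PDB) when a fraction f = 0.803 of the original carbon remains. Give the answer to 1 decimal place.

δ₀ = (0.01094179/0.01123720 − 1)×1000 = (0.973711 − 1)×1000 = -26.289‰
α − 1 = ε/1000 = -0.0170
f^(α−1) = 0.803^(-0.0170) = 1.003737
δ_res = (-26.289 + 1000) × 1.003737 − 1000 = 977.350 − 1000 = -22.65‰

-22.7‰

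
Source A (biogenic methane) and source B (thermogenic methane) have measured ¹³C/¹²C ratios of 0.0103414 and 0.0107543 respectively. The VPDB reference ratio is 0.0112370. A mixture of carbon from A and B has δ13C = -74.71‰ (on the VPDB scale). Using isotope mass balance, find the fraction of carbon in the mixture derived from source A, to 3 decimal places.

0.864

δ_A = (0.0103414/0.0112370 − 1)×1000 = (0.920299 − 1)×1000 = -79.701‰
δ_B = (0.0107543/0.0112370 − 1)×1000 = (0.957044 − 1)×1000 = -42.956‰
f_A = (δ_mix − δ_B)/(δ_A − δ_B) = (-74.71 − (-42.956))/(-79.701 − (-42.956))
f_A = -31.754 / -36.745 = 0.8642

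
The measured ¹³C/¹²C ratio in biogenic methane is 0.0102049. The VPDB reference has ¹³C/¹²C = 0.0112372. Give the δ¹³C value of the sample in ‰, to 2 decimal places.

δ¹³C = (R_sample / R_standard − 1) × 1000
R_sample / R_standard = 0.0102049 / 0.0112372 = 0.908135
δ¹³C = (0.908135 − 1) × 1000 = -91.865‰

-91.86‰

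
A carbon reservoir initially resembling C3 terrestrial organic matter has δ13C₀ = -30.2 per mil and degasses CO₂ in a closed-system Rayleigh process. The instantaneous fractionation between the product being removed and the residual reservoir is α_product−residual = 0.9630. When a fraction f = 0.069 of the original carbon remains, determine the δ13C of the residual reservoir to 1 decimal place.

70.6 per mil

Rayleigh residual: δ_res = (δ₀ + 1000)·f^(α−1) − 1000
α − 1 = -0.03700
f^(α−1) = 0.069^(-0.03700) = 1.103984
δ_res = (-30.2 + 1000) × 1.103984 − 1000 = 1070.643 − 1000 = 70.64 per mil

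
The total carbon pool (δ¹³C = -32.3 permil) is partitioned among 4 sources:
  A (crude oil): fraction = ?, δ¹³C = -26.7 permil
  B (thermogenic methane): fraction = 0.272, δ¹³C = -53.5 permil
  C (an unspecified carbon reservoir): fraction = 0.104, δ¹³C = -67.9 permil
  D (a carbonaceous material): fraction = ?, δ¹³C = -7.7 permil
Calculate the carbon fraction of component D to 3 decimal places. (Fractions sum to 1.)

0.314

Let f_D and f_A be the unknown fractions; fractions sum to 1 so f_D + f_A = 0.624.
Mass balance: Σ fᵢ·δᵢ = δ_bulk ⇒ f_D·(-7.7) + f_A·(-26.7) = -32.3 − (-21.614) = -10.686
Substitute f_A = 0.624 − f_D:
f_D·(-7.7 − -26.7) = -10.686 − 0.624×(-26.7) = 5.974
f_D = 5.974 / 19.0 = 0.3144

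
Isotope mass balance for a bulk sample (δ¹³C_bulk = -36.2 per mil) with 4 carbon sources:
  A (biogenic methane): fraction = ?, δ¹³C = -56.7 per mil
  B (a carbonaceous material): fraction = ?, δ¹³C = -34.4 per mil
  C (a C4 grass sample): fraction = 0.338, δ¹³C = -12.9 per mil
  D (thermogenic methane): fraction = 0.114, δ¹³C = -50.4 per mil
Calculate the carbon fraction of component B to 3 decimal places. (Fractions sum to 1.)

Let f_B and f_A be the unknown fractions; fractions sum to 1 so f_B + f_A = 0.548.
Mass balance: Σ fᵢ·δᵢ = δ_bulk ⇒ f_B·(-34.4) + f_A·(-56.7) = -36.2 − (-10.106) = -26.094
Substitute f_A = 0.548 − f_B:
f_B·(-34.4 − -56.7) = -26.094 − 0.548×(-56.7) = 4.977
f_B = 4.977 / 22.3 = 0.2232

0.223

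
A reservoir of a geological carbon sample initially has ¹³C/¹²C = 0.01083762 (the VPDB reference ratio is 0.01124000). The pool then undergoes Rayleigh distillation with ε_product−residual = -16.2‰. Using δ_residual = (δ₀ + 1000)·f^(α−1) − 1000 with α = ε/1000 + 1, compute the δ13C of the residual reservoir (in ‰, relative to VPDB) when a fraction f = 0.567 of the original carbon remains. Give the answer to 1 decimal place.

δ₀ = (0.01083762/0.01124000 − 1)×1000 = (0.964201 − 1)×1000 = -35.799‰
α − 1 = ε/1000 = -0.0162
f^(α−1) = 0.567^(-0.0162) = 1.009234
δ_res = (-35.799 + 1000) × 1.009234 − 1000 = 973.105 − 1000 = -26.90‰

-26.9‰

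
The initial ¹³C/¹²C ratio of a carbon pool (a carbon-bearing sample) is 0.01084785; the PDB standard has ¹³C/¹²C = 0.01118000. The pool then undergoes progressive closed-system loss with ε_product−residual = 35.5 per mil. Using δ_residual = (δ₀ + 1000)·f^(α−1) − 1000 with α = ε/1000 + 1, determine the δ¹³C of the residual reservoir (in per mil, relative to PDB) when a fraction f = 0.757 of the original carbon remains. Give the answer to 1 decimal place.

-39.3 per mil

δ₀ = (0.01084785/0.01118000 − 1)×1000 = (0.970291 − 1)×1000 = -29.709 per mil
α − 1 = ε/1000 = 0.0355
f^(α−1) = 0.757^(0.0355) = 0.990166
δ_res = (-29.709 + 1000) × 0.990166 − 1000 = 960.749 − 1000 = -39.25 per mil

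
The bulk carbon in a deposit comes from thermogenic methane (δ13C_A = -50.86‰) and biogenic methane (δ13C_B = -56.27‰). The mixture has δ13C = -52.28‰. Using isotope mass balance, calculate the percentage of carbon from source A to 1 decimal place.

δ_mix = f_A·δ_A + (1 − f_A)·δ_B  ⇒  f_A = (δ_mix − δ_B)/(δ_A − δ_B)
f_A = (-52.28 − (-56.27)) / (-50.86 − (-56.27))
f_A = 3.99 / 5.41 = 0.7375

73.8%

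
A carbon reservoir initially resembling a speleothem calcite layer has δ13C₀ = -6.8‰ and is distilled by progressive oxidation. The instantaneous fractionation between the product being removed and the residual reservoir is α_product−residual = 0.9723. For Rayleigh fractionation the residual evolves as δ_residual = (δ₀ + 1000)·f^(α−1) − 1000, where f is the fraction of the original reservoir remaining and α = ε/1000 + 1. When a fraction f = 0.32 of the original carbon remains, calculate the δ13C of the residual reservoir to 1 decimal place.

25.0‰

Rayleigh residual: δ_res = (δ₀ + 1000)·f^(α−1) − 1000
α − 1 = -0.02770
f^(α−1) = 0.32^(-0.02770) = 1.032066
δ_res = (-6.8 + 1000) × 1.032066 − 1000 = 1025.048 − 1000 = 25.05‰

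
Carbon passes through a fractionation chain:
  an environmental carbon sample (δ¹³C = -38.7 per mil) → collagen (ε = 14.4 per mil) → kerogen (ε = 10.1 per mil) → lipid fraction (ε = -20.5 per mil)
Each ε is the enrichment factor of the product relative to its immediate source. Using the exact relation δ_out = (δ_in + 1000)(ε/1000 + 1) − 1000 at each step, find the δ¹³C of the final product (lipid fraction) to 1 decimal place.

step 1: δ = (-38.70 + 1000)·(14.4/1000 + 1) − 1000 = -24.86 per mil
step 2: δ = (-24.86 + 1000)·(10.1/1000 + 1) − 1000 = -15.01 per mil
step 3: δ = (-15.01 + 1000)·(-20.5/1000 + 1) − 1000 = -35.20 per mil

-35.2 per mil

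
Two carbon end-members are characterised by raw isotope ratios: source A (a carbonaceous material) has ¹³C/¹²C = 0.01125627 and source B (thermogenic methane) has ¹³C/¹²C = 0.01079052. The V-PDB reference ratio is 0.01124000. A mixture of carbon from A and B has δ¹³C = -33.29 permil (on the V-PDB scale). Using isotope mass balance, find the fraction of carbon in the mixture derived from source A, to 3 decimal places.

0.162

δ_A = (0.01125627/0.01124000 − 1)×1000 = (1.001448 − 1)×1000 = 1.448 permil
δ_B = (0.01079052/0.01124000 − 1)×1000 = (0.960011 − 1)×1000 = -39.989 permil
f_A = (δ_mix − δ_B)/(δ_A − δ_B) = (-33.29 − (-39.989))/(1.448 − (-39.989))
f_A = 6.699 / 41.437 = 0.1617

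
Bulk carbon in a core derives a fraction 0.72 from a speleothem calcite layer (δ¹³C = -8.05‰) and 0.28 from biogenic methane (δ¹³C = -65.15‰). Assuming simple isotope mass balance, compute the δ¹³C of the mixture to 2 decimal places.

δ_mix = f_A·δ_A + f_B·δ_B
δ_mix = 0.72 × (-8.05) + 0.28 × (-65.15)
δ_mix = -5.796 + -18.242 = -24.038‰

-24.04‰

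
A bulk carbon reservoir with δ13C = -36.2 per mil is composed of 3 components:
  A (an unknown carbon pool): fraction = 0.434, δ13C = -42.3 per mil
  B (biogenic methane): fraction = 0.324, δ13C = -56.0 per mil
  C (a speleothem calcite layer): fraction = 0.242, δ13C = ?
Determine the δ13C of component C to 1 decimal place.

Isotope mass balance: δ_bulk = Σ fᵢ·δᵢ.
-36.2 = 0.434×(-42.3) + 0.324×(-56.0) + 0.242×δ_C
0.242·δ_C = -36.2 − (-36.502) = 0.302
δ_C = 0.302 / 0.242 = 1.25 per mil

1.2 per mil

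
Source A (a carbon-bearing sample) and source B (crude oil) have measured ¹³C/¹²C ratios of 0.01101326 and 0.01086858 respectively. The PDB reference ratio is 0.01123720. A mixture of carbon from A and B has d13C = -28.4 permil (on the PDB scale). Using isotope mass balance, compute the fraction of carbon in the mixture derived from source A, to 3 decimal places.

δ_A = (0.01101326/0.01123720 − 1)×1000 = (0.980072 − 1)×1000 = -19.928 permil
δ_B = (0.01086858/0.01123720 − 1)×1000 = (0.967196 − 1)×1000 = -32.804 permil
f_A = (δ_mix − δ_B)/(δ_A − δ_B) = (-28.4 − (-32.804))/(-19.928 − (-32.804))
f_A = 4.404 / 12.875 = 0.3420

0.342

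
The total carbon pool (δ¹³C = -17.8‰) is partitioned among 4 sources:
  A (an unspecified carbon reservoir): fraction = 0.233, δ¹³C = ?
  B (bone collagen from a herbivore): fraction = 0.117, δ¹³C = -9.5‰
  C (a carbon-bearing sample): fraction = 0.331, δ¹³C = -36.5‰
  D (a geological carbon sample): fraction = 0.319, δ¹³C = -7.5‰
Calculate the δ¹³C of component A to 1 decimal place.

-9.5‰

Isotope mass balance: δ_bulk = Σ fᵢ·δᵢ.
-17.8 = 0.233×δ_A + 0.117×(-9.5) + 0.331×(-36.5) + 0.319×(-7.5)
0.233·δ_A = -17.8 − (-15.585) = -2.215
δ_A = -2.215 / 0.233 = -9.50‰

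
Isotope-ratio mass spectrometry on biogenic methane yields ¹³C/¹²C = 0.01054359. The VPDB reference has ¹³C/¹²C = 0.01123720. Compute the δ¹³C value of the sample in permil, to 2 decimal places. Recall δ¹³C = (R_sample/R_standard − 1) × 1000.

-61.72 permil

δ¹³C = (R_sample / R_standard − 1) × 1000
R_sample / R_standard = 0.01054359 / 0.01123720 = 0.938276
δ¹³C = (0.938276 − 1) × 1000 = -61.724 permil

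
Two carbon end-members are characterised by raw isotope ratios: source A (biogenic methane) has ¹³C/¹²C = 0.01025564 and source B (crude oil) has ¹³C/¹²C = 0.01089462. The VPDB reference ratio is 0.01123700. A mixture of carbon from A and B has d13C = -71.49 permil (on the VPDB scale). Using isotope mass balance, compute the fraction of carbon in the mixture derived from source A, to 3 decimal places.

0.721

δ_A = (0.01025564/0.01123700 − 1)×1000 = (0.912667 − 1)×1000 = -87.333 permil
δ_B = (0.01089462/0.01123700 − 1)×1000 = (0.969531 − 1)×1000 = -30.469 permil
f_A = (δ_mix − δ_B)/(δ_A − δ_B) = (-71.49 − (-30.469))/(-87.333 − (-30.469))
f_A = -41.021 / -56.864 = 0.7214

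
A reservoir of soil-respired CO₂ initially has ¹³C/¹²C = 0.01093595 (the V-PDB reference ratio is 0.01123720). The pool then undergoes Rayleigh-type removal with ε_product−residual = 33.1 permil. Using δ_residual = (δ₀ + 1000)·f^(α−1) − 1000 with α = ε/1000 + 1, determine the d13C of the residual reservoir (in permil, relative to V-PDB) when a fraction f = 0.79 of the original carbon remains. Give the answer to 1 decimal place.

-34.4 permil

δ₀ = (0.01093595/0.01123720 − 1)×1000 = (0.973192 − 1)×1000 = -26.808 permil
α − 1 = ε/1000 = 0.0331
f^(α−1) = 0.79^(0.0331) = 0.992228
δ_res = (-26.808 + 1000) × 0.992228 − 1000 = 965.628 − 1000 = -34.37 permil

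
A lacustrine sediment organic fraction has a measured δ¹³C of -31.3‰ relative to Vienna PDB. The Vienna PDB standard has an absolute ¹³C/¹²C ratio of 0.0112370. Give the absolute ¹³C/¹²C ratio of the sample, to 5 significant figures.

0.010885

R_sample = R_standard × (δ¹³C/1000 + 1)
R_sample = 0.0112370 × (-31.3/1000 + 1) = 0.0112370 × 0.968700
R_sample = 0.0108853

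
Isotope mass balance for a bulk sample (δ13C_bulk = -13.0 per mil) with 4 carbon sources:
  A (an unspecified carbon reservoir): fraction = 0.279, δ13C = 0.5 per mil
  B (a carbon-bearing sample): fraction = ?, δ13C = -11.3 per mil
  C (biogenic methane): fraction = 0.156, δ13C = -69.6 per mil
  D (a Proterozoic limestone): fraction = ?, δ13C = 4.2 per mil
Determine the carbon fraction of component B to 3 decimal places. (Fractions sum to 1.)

Let f_B and f_D be the unknown fractions; fractions sum to 1 so f_B + f_D = 0.565.
Mass balance: Σ fᵢ·δᵢ = δ_bulk ⇒ f_B·(-11.3) + f_D·(4.2) = -13.0 − (-10.718) = -2.282
Substitute f_D = 0.565 − f_B:
f_B·(-11.3 − 4.2) = -2.282 − 0.565×(4.2) = -4.655
f_B = -4.655 / -15.5 = 0.3003

0.300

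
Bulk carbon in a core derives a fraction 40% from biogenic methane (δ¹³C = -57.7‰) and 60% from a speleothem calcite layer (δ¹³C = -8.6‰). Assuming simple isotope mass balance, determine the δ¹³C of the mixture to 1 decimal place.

δ_mix = f_A·δ_A + f_B·δ_B
δ_mix = 0.40 × (-57.7) + 0.60 × (-8.6)
δ_mix = -23.08 + -5.16 = -28.24‰

-28.2‰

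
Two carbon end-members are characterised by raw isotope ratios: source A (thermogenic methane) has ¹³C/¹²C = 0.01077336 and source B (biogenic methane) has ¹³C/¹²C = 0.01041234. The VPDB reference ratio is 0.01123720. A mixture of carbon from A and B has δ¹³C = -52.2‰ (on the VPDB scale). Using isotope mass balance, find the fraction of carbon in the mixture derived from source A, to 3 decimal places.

δ_A = (0.01077336/0.01123720 − 1)×1000 = (0.958723 − 1)×1000 = -41.277‰
δ_B = (0.01041234/0.01123720 − 1)×1000 = (0.926596 − 1)×1000 = -73.404‰
f_A = (δ_mix − δ_B)/(δ_A − δ_B) = (-52.2 − (-73.404))/(-41.277 − (-73.404))
f_A = 21.204 / 32.127 = 0.6600

0.660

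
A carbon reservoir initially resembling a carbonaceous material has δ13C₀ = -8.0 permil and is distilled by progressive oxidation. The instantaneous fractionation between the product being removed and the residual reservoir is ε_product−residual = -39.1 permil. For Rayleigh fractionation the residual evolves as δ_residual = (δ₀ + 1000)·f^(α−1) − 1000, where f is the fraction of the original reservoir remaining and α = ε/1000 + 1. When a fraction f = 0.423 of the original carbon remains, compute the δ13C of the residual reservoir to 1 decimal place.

25.9 permil

Rayleigh residual: δ_res = (δ₀ + 1000)·f^(α−1) − 1000
α = ε/1000 + 1 = 0.96090, so α − 1 = -0.03910
f^(α−1) = 0.423^(-0.03910) = 1.034213
δ_res = (-8.0 + 1000) × 1.034213 − 1000 = 1025.940 − 1000 = 25.94 permil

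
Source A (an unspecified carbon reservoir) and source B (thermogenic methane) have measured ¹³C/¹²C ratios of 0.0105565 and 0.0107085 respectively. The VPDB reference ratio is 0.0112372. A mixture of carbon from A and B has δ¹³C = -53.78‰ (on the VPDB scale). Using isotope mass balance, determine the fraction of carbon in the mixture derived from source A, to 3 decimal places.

δ_A = (0.0105565/0.0112372 − 1)×1000 = (0.939424 − 1)×1000 = -60.576‰
δ_B = (0.0107085/0.0112372 − 1)×1000 = (0.952951 − 1)×1000 = -47.049‰
f_A = (δ_mix − δ_B)/(δ_A − δ_B) = (-53.78 − (-47.049))/(-60.576 − (-47.049))
f_A = -6.731 / -13.527 = 0.4976

0.498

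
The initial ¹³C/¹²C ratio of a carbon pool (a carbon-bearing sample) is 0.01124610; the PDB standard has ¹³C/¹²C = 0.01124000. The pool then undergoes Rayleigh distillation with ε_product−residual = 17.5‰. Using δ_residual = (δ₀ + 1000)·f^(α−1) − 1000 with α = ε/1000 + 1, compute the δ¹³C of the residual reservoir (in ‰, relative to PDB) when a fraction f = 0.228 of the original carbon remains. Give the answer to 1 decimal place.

δ₀ = (0.01124610/0.01124000 − 1)×1000 = (1.000543 − 1)×1000 = 0.543‰
α − 1 = ε/1000 = 0.0175
f^(α−1) = 0.228^(0.0175) = 0.974460
δ_res = (0.543 + 1000) × 0.974460 − 1000 = 974.988 − 1000 = -25.01‰

-25.0‰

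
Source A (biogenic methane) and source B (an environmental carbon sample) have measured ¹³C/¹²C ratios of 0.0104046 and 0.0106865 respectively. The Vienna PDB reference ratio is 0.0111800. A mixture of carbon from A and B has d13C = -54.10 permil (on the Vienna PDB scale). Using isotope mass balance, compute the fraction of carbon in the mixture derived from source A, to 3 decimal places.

δ_A = (0.0104046/0.0111800 − 1)×1000 = (0.930644 − 1)×1000 = -69.356 permil
δ_B = (0.0106865/0.0111800 − 1)×1000 = (0.955859 − 1)×1000 = -44.141 permil
f_A = (δ_mix − δ_B)/(δ_A − δ_B) = (-54.10 − (-44.141))/(-69.356 − (-44.141))
f_A = -9.959 / -25.215 = 0.3950

0.395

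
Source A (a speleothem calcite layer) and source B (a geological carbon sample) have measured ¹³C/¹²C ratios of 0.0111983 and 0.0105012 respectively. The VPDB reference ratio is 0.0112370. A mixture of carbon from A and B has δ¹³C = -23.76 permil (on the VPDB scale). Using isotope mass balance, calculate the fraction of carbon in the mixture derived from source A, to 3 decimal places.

δ_A = (0.0111983/0.0112370 − 1)×1000 = (0.996556 − 1)×1000 = -3.444 permil
δ_B = (0.0105012/0.0112370 − 1)×1000 = (0.934520 − 1)×1000 = -65.480 permil
f_A = (δ_mix − δ_B)/(δ_A − δ_B) = (-23.76 − (-65.480))/(-3.444 − (-65.480))
f_A = 41.720 / 62.036 = 0.6725

0.673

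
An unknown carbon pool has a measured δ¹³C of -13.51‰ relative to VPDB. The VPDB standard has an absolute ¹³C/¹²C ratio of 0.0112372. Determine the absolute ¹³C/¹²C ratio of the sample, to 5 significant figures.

0.011085

R_sample = R_standard × (δ¹³C/1000 + 1)
R_sample = 0.0112372 × (-13.51/1000 + 1) = 0.0112372 × 0.986490
R_sample = 0.0110854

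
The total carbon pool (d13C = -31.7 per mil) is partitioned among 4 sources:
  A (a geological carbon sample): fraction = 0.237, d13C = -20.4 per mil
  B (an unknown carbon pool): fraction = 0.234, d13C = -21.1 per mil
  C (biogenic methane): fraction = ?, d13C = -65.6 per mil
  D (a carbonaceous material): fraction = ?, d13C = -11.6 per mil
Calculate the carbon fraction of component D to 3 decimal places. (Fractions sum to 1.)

Let f_D and f_C be the unknown fractions; fractions sum to 1 so f_D + f_C = 0.529.
Mass balance: Σ fᵢ·δᵢ = δ_bulk ⇒ f_D·(-11.6) + f_C·(-65.6) = -31.7 − (-9.772) = -21.928
Substitute f_C = 0.529 − f_D:
f_D·(-11.6 − -65.6) = -21.928 − 0.529×(-65.6) = 12.775
f_D = 12.775 / 54.0 = 0.2366

0.237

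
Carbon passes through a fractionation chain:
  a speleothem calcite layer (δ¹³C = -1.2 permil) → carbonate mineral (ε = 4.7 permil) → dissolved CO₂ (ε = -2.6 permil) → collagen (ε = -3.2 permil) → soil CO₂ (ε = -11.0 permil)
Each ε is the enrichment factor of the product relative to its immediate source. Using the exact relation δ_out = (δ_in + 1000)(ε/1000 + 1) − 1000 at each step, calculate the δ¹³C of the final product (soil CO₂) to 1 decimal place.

step 1: δ = (-1.20 + 1000)·(4.7/1000 + 1) − 1000 = 3.49 permil
step 2: δ = (3.49 + 1000)·(-2.6/1000 + 1) − 1000 = 0.89 permil
step 3: δ = (0.89 + 1000)·(-3.2/1000 + 1) − 1000 = -2.32 permil
step 4: δ = (-2.32 + 1000)·(-11.0/1000 + 1) − 1000 = -13.29 permil

-13.3 permil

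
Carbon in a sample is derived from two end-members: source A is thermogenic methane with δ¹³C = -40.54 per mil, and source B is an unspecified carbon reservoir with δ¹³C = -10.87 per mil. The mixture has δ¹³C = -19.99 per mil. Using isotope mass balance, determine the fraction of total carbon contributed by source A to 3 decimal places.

0.307

δ_mix = f_A·δ_A + (1 − f_A)·δ_B  ⇒  f_A = (δ_mix − δ_B)/(δ_A − δ_B)
f_A = (-19.99 − (-10.87)) / (-40.54 − (-10.87))
f_A = -9.12 / -29.67 = 0.3074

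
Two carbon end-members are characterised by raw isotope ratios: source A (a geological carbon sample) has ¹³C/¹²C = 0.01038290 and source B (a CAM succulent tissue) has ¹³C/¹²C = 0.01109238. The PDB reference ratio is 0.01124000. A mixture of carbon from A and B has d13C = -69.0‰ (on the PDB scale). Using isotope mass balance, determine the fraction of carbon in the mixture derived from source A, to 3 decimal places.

δ_A = (0.01038290/0.01124000 − 1)×1000 = (0.923746 − 1)×1000 = -76.254‰
δ_B = (0.01109238/0.01124000 − 1)×1000 = (0.986867 − 1)×1000 = -13.133‰
f_A = (δ_mix − δ_B)/(δ_A − δ_B) = (-69.0 − (-13.133))/(-76.254 − (-13.133))
f_A = -55.867 / -63.121 = 0.8851

0.885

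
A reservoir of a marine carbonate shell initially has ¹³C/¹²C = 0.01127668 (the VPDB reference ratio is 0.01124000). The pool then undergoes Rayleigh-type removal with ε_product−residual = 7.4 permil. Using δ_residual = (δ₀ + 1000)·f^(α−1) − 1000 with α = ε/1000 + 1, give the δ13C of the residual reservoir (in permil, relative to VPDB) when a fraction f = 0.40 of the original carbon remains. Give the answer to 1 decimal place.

δ₀ = (0.01127668/0.01124000 − 1)×1000 = (1.003263 − 1)×1000 = 3.263 permil
α − 1 = ε/1000 = 0.0074
f^(α−1) = 0.40^(0.0074) = 0.993242
δ_res = (3.263 + 1000) × 0.993242 − 1000 = 996.484 − 1000 = -3.52 permil

-3.5 permil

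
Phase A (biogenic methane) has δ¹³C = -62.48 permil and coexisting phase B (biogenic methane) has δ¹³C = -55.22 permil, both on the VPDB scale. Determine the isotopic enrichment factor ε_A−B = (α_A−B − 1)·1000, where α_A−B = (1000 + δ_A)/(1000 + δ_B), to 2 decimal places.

-7.68 permil

α_A−B = (1000 + -62.48) / (1000 + -55.22) = 937.52 / 944.78 = 0.992316
ε_A−B = (0.992316 − 1) × 1000 = -7.684 permil
(The approximation ε ≈ δ_A − δ_B would give -7.26 permil.)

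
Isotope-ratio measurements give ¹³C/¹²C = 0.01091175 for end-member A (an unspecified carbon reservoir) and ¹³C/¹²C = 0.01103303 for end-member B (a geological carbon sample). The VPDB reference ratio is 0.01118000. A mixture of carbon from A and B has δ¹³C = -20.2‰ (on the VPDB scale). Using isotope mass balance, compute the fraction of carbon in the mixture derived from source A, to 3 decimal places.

0.650

δ_A = (0.01091175/0.01118000 − 1)×1000 = (0.976006 − 1)×1000 = -23.994‰
δ_B = (0.01103303/0.01118000 − 1)×1000 = (0.986854 − 1)×1000 = -13.146‰
f_A = (δ_mix − δ_B)/(δ_A − δ_B) = (-20.2 − (-13.146))/(-23.994 − (-13.146))
f_A = -7.054 / -10.848 = 0.6503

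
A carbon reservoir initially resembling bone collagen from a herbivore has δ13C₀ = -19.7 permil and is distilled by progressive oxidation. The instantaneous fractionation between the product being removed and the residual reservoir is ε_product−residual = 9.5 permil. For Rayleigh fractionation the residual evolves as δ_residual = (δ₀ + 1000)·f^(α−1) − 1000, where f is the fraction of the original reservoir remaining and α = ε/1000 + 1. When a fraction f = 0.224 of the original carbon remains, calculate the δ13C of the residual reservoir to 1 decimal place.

-33.5 permil

Rayleigh residual: δ_res = (δ₀ + 1000)·f^(α−1) − 1000
α = ε/1000 + 1 = 1.00950, so α − 1 = 0.00950
f^(α−1) = 0.224^(0.00950) = 0.985887
δ_res = (-19.7 + 1000) × 0.985887 − 1000 = 966.466 − 1000 = -33.53 permil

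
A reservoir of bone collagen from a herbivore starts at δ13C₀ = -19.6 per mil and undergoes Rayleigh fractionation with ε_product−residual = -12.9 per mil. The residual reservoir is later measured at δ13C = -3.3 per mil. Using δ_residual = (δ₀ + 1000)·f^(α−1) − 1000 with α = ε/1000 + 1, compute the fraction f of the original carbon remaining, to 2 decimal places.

α − 1 = ε/1000 = -0.0129
(δ_res + 1000)/(δ₀ + 1000) = (-3.3 + 1000)/(-19.6 + 1000) = 996.7/980.4 = 1.016626
f = 1.016626^(1/-0.0129) = exp(ln(1.016626)/-0.0129) = exp(0.01649/-0.0129)
f = exp(-1.2782) = 0.2785

0.28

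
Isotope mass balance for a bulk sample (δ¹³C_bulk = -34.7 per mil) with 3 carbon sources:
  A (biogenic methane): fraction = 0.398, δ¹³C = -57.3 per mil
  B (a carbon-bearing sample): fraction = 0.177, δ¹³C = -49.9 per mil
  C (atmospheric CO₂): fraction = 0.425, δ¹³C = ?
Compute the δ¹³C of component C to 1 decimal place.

Isotope mass balance: δ_bulk = Σ fᵢ·δᵢ.
-34.7 = 0.398×(-57.3) + 0.177×(-49.9) + 0.425×δ_C
0.425·δ_C = -34.7 − (-31.638) = -3.062
δ_C = -3.062 / 0.425 = -7.21 per mil

-7.2 per mil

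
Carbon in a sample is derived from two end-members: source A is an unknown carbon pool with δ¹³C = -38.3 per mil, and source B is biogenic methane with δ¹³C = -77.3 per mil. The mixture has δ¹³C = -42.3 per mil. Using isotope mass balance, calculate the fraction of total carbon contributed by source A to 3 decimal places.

δ_mix = f_A·δ_A + (1 − f_A)·δ_B  ⇒  f_A = (δ_mix − δ_B)/(δ_A − δ_B)
f_A = (-42.3 − (-77.3)) / (-38.3 − (-77.3))
f_A = 35.0 / 39.0 = 0.8974

0.897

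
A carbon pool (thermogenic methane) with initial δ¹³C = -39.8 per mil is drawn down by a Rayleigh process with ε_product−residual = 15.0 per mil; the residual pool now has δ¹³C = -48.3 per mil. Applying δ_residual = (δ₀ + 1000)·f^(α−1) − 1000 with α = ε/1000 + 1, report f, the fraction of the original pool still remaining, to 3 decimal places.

0.553

α − 1 = ε/1000 = 0.0150
(δ_res + 1000)/(δ₀ + 1000) = (-48.3 + 1000)/(-39.8 + 1000) = 951.7/960.2 = 0.991148
f = 0.991148^(1/0.0150) = exp(ln(0.991148)/0.0150) = exp(-0.00889/0.0150)
f = exp(-0.5928) = 0.5528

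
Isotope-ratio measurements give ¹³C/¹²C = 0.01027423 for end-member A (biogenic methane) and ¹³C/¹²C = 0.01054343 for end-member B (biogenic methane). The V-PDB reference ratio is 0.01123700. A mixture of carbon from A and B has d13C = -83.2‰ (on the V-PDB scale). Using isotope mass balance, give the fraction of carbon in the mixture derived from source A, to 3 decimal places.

0.897

δ_A = (0.01027423/0.01123700 − 1)×1000 = (0.914321 − 1)×1000 = -85.679‰
δ_B = (0.01054343/0.01123700 − 1)×1000 = (0.938278 − 1)×1000 = -61.722‰
f_A = (δ_mix − δ_B)/(δ_A − δ_B) = (-83.2 − (-61.722))/(-85.679 − (-61.722))
f_A = -21.478 / -23.957 = 0.8965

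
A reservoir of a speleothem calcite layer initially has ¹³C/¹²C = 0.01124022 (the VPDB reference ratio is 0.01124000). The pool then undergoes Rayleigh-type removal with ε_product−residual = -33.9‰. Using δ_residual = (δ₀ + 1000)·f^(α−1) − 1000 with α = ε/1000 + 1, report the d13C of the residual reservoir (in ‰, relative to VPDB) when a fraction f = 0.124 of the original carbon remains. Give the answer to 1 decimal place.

δ₀ = (0.01124022/0.01124000 − 1)×1000 = (1.000020 − 1)×1000 = 0.020‰
α − 1 = ε/1000 = -0.0339
f^(α−1) = 0.124^(-0.0339) = 1.073329
δ_res = (0.020 + 1000) × 1.073329 − 1000 = 1073.350 − 1000 = 73.35‰

73.4‰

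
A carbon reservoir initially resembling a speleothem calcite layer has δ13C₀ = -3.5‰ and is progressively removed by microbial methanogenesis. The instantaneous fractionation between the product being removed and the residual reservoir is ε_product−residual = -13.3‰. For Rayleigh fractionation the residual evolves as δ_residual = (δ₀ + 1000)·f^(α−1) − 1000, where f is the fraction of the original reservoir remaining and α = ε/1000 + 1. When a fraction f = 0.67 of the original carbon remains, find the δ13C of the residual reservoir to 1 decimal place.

Rayleigh residual: δ_res = (δ₀ + 1000)·f^(α−1) − 1000
α = ε/1000 + 1 = 0.98670, so α − 1 = -0.01330
f^(α−1) = 0.67^(-0.01330) = 1.005341
δ_res = (-3.5 + 1000) × 1.005341 − 1000 = 1001.822 − 1000 = 1.82‰

1.8‰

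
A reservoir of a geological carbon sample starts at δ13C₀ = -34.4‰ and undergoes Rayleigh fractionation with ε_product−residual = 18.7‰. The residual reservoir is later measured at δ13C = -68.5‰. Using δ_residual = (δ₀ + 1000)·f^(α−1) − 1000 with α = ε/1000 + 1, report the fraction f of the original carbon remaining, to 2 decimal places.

α − 1 = ε/1000 = 0.0187
(δ_res + 1000)/(δ₀ + 1000) = (-68.5 + 1000)/(-34.4 + 1000) = 931.5/965.6 = 0.964685
f = 0.964685^(1/0.0187) = exp(ln(0.964685)/0.0187) = exp(-0.03595/0.0187)
f = exp(-1.9226) = 0.1462

0.15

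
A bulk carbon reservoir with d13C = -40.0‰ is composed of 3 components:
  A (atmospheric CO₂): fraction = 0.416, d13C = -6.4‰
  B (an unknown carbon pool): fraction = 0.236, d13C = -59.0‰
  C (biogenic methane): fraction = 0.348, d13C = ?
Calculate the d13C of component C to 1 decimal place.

-67.3‰

Isotope mass balance: δ_bulk = Σ fᵢ·δᵢ.
-40.0 = 0.416×(-6.4) + 0.236×(-59.0) + 0.348×δ_C
0.348·δ_C = -40.0 − (-16.586) = -23.414
δ_C = -23.414 / 0.348 = -67.28‰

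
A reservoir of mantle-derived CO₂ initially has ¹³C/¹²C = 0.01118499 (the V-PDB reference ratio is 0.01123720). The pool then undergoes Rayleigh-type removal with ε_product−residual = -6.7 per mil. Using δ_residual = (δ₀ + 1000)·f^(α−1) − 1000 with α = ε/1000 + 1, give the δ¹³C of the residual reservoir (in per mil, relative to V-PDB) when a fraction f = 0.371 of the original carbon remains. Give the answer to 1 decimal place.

2.0 per mil

δ₀ = (0.01118499/0.01123720 − 1)×1000 = (0.995354 − 1)×1000 = -4.646 per mil
α − 1 = ε/1000 = -0.0067
f^(α−1) = 0.371^(-0.0067) = 1.006666
δ_res = (-4.646 + 1000) × 1.006666 − 1000 = 1001.988 − 1000 = 1.99 per mil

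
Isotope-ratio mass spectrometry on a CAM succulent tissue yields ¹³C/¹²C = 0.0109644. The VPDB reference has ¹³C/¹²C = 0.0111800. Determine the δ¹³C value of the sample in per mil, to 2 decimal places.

-19.28 per mil

δ¹³C = (R_sample / R_standard − 1) × 1000
R_sample / R_standard = 0.0109644 / 0.0111800 = 0.980716
δ¹³C = (0.980716 − 1) × 1000 = -19.284 per mil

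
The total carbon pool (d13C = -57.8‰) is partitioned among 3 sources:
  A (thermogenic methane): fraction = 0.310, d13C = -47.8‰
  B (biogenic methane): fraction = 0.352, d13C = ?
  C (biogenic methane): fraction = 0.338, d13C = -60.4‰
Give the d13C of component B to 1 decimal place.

-64.1‰

Isotope mass balance: δ_bulk = Σ fᵢ·δᵢ.
-57.8 = 0.310×(-47.8) + 0.352×δ_B + 0.338×(-60.4)
0.352·δ_B = -57.8 − (-35.233) = -22.567
δ_B = -22.567 / 0.352 = -64.11‰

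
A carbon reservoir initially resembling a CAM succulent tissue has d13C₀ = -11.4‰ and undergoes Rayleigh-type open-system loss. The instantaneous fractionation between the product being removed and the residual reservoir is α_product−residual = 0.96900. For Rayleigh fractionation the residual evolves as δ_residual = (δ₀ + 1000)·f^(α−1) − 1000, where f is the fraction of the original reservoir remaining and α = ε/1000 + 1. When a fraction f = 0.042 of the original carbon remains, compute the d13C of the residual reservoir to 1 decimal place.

Rayleigh residual: δ_res = (δ₀ + 1000)·f^(α−1) − 1000
α − 1 = -0.03100
f^(α−1) = 0.042^(-0.03100) = 1.103264
δ_res = (-11.4 + 1000) × 1.103264 − 1000 = 1090.686 − 1000 = 90.69‰

90.7‰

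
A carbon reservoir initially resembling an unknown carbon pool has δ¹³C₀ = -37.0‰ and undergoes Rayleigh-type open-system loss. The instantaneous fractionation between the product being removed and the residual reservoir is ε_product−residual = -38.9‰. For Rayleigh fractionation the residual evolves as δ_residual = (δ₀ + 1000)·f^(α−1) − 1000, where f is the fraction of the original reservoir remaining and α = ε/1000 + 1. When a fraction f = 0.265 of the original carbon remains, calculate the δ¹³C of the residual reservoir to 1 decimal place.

Rayleigh residual: δ_res = (δ₀ + 1000)·f^(α−1) − 1000
α = ε/1000 + 1 = 0.96110, so α − 1 = -0.03890
f^(α−1) = 0.265^(-0.03890) = 1.053018
δ_res = (-37.0 + 1000) × 1.053018 − 1000 = 1014.056 − 1000 = 14.06‰

14.1‰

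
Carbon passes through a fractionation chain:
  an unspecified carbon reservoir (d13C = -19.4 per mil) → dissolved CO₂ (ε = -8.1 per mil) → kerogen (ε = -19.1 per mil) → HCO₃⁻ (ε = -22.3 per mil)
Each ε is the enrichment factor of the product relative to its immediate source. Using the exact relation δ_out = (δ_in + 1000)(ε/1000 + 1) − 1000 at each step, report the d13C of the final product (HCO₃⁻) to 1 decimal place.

-67.2 per mil

step 1: δ = (-19.40 + 1000)·(-8.1/1000 + 1) − 1000 = -27.34 per mil
step 2: δ = (-27.34 + 1000)·(-19.1/1000 + 1) − 1000 = -45.92 per mil
step 3: δ = (-45.92 + 1000)·(-22.3/1000 + 1) − 1000 = -67.20 per mil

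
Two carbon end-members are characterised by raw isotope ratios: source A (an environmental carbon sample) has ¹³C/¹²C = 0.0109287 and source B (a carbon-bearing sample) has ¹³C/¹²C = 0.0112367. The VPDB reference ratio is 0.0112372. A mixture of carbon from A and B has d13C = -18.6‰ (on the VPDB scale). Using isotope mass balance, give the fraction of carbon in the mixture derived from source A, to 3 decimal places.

0.677

δ_A = (0.0109287/0.0112372 − 1)×1000 = (0.972547 − 1)×1000 = -27.453‰
δ_B = (0.0112367/0.0112372 − 1)×1000 = (0.999956 − 1)×1000 = -0.044‰
f_A = (δ_mix − δ_B)/(δ_A − δ_B) = (-18.6 − (-0.044))/(-27.453 − (-0.044))
f_A = -18.556 / -27.409 = 0.6770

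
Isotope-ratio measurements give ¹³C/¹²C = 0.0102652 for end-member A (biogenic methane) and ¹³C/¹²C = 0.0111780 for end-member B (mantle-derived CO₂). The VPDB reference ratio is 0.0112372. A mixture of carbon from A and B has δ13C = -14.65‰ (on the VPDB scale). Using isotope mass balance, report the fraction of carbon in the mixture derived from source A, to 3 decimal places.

δ_A = (0.0102652/0.0112372 − 1)×1000 = (0.913502 − 1)×1000 = -86.498‰
δ_B = (0.0111780/0.0112372 − 1)×1000 = (0.994732 − 1)×1000 = -5.268‰
f_A = (δ_mix − δ_B)/(δ_A − δ_B) = (-14.65 − (-5.268))/(-86.498 − (-5.268))
f_A = -9.382 / -81.230 = 0.1155

0.115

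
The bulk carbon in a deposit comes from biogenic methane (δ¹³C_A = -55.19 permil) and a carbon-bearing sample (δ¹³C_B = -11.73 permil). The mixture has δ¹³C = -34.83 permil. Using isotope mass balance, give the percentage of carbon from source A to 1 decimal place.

δ_mix = f_A·δ_A + (1 − f_A)·δ_B  ⇒  f_A = (δ_mix − δ_B)/(δ_A − δ_B)
f_A = (-34.83 − (-11.73)) / (-55.19 − (-11.73))
f_A = -23.10 / -43.46 = 0.5315

53.2%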